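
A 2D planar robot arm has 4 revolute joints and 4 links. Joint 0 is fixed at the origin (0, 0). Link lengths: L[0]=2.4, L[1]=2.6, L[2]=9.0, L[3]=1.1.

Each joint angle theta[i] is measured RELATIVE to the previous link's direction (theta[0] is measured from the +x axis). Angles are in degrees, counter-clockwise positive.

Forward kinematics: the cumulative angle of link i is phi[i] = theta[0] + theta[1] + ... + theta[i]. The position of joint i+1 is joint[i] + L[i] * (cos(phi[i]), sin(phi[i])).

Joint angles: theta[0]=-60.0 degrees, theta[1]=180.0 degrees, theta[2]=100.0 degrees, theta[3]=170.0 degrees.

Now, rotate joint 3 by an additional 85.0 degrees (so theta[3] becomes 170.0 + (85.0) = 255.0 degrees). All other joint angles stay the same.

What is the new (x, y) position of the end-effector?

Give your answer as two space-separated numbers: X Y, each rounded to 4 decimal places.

Answer: -7.4593 -4.6149

Derivation:
joint[0] = (0.0000, 0.0000)  (base)
link 0: phi[0] = -60 = -60 deg
  cos(-60 deg) = 0.5000, sin(-60 deg) = -0.8660
  joint[1] = (0.0000, 0.0000) + 2.4 * (0.5000, -0.8660) = (0.0000 + 1.2000, 0.0000 + -2.0785) = (1.2000, -2.0785)
link 1: phi[1] = -60 + 180 = 120 deg
  cos(120 deg) = -0.5000, sin(120 deg) = 0.8660
  joint[2] = (1.2000, -2.0785) + 2.6 * (-0.5000, 0.8660) = (1.2000 + -1.3000, -2.0785 + 2.2517) = (-0.1000, 0.1732)
link 2: phi[2] = -60 + 180 + 100 = 220 deg
  cos(220 deg) = -0.7660, sin(220 deg) = -0.6428
  joint[3] = (-0.1000, 0.1732) + 9 * (-0.7660, -0.6428) = (-0.1000 + -6.8944, 0.1732 + -5.7851) = (-6.9944, -5.6119)
link 3: phi[3] = -60 + 180 + 100 + 255 = 475 deg
  cos(475 deg) = -0.4226, sin(475 deg) = 0.9063
  joint[4] = (-6.9944, -5.6119) + 1.1 * (-0.4226, 0.9063) = (-6.9944 + -0.4649, -5.6119 + 0.9969) = (-7.4593, -4.6149)
End effector: (-7.4593, -4.6149)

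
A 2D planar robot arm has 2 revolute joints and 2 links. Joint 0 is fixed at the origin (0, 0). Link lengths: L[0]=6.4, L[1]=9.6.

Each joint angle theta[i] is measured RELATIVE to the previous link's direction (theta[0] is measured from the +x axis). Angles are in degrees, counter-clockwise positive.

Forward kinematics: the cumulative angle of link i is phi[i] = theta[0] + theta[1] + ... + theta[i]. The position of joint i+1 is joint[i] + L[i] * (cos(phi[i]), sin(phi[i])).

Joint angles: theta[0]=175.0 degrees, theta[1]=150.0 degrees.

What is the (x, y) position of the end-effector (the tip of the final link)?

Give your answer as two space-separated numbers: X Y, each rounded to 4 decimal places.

Answer: 1.4882 -4.9485

Derivation:
joint[0] = (0.0000, 0.0000)  (base)
link 0: phi[0] = 175 = 175 deg
  cos(175 deg) = -0.9962, sin(175 deg) = 0.0872
  joint[1] = (0.0000, 0.0000) + 6.4 * (-0.9962, 0.0872) = (0.0000 + -6.3756, 0.0000 + 0.5578) = (-6.3756, 0.5578)
link 1: phi[1] = 175 + 150 = 325 deg
  cos(325 deg) = 0.8192, sin(325 deg) = -0.5736
  joint[2] = (-6.3756, 0.5578) + 9.6 * (0.8192, -0.5736) = (-6.3756 + 7.8639, 0.5578 + -5.5063) = (1.4882, -4.9485)
End effector: (1.4882, -4.9485)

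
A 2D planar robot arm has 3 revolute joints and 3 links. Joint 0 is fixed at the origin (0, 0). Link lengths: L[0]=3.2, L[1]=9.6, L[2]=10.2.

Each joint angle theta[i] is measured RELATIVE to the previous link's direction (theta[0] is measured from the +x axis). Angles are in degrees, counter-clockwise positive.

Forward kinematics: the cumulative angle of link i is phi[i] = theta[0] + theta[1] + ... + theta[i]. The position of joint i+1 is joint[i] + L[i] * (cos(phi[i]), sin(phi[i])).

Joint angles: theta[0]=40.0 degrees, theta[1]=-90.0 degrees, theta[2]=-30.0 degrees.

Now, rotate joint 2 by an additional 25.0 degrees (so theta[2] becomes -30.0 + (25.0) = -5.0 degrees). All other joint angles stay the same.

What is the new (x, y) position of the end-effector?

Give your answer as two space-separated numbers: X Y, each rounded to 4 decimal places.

joint[0] = (0.0000, 0.0000)  (base)
link 0: phi[0] = 40 = 40 deg
  cos(40 deg) = 0.7660, sin(40 deg) = 0.6428
  joint[1] = (0.0000, 0.0000) + 3.2 * (0.7660, 0.6428) = (0.0000 + 2.4513, 0.0000 + 2.0569) = (2.4513, 2.0569)
link 1: phi[1] = 40 + -90 = -50 deg
  cos(-50 deg) = 0.6428, sin(-50 deg) = -0.7660
  joint[2] = (2.4513, 2.0569) + 9.6 * (0.6428, -0.7660) = (2.4513 + 6.1708, 2.0569 + -7.3540) = (8.6221, -5.2971)
link 2: phi[2] = 40 + -90 + -5 = -55 deg
  cos(-55 deg) = 0.5736, sin(-55 deg) = -0.8192
  joint[3] = (8.6221, -5.2971) + 10.2 * (0.5736, -0.8192) = (8.6221 + 5.8505, -5.2971 + -8.3554) = (14.4726, -13.6525)
End effector: (14.4726, -13.6525)

Answer: 14.4726 -13.6525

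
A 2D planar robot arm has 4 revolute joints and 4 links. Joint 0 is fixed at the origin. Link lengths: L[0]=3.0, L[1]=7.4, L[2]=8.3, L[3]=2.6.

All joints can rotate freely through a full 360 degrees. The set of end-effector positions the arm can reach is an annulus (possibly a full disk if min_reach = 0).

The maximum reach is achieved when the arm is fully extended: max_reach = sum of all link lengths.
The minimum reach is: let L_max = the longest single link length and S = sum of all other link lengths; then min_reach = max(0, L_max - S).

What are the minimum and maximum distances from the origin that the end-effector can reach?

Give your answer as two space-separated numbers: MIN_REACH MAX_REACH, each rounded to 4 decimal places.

Answer: 0.0000 21.3000

Derivation:
Link lengths: [3.0, 7.4, 8.3, 2.6]
max_reach = 3 + 7.4 + 8.3 + 2.6 = 21.3
L_max = max([3.0, 7.4, 8.3, 2.6]) = 8.3
S (sum of others) = 21.3 - 8.3 = 13
min_reach = max(0, 8.3 - 13) = max(0, -4.7) = 0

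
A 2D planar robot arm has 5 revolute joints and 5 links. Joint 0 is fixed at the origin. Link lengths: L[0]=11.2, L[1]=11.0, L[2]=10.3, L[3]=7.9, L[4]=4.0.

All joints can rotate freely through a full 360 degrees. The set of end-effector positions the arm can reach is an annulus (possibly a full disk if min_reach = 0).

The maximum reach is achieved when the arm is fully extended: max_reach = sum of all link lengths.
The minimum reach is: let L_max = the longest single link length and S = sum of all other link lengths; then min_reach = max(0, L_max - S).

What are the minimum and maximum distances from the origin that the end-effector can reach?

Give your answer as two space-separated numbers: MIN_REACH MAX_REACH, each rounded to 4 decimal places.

Answer: 0.0000 44.4000

Derivation:
Link lengths: [11.2, 11.0, 10.3, 7.9, 4.0]
max_reach = 11.2 + 11 + 10.3 + 7.9 + 4 = 44.4
L_max = max([11.2, 11.0, 10.3, 7.9, 4.0]) = 11.2
S (sum of others) = 44.4 - 11.2 = 33.2
min_reach = max(0, 11.2 - 33.2) = max(0, -22) = 0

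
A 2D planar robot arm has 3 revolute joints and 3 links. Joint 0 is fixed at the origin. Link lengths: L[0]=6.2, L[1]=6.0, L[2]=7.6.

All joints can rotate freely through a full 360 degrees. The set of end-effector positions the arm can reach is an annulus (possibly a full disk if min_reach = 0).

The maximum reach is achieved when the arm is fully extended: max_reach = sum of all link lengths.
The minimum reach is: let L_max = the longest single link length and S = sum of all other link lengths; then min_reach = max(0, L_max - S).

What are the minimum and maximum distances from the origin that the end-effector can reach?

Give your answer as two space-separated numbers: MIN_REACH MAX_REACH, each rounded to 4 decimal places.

Answer: 0.0000 19.8000

Derivation:
Link lengths: [6.2, 6.0, 7.6]
max_reach = 6.2 + 6 + 7.6 = 19.8
L_max = max([6.2, 6.0, 7.6]) = 7.6
S (sum of others) = 19.8 - 7.6 = 12.2
min_reach = max(0, 7.6 - 12.2) = max(0, -4.6) = 0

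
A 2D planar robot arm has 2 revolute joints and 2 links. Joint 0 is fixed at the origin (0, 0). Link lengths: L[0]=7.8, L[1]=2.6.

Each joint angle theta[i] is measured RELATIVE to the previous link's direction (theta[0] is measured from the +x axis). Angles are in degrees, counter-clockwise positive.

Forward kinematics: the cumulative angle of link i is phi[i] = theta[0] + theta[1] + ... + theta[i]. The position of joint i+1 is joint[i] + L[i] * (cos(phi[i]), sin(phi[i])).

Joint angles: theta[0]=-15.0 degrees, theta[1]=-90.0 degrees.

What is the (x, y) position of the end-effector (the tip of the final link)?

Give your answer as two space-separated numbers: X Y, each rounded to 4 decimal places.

joint[0] = (0.0000, 0.0000)  (base)
link 0: phi[0] = -15 = -15 deg
  cos(-15 deg) = 0.9659, sin(-15 deg) = -0.2588
  joint[1] = (0.0000, 0.0000) + 7.8 * (0.9659, -0.2588) = (0.0000 + 7.5342, 0.0000 + -2.0188) = (7.5342, -2.0188)
link 1: phi[1] = -15 + -90 = -105 deg
  cos(-105 deg) = -0.2588, sin(-105 deg) = -0.9659
  joint[2] = (7.5342, -2.0188) + 2.6 * (-0.2588, -0.9659) = (7.5342 + -0.6729, -2.0188 + -2.5114) = (6.8613, -4.5302)
End effector: (6.8613, -4.5302)

Answer: 6.8613 -4.5302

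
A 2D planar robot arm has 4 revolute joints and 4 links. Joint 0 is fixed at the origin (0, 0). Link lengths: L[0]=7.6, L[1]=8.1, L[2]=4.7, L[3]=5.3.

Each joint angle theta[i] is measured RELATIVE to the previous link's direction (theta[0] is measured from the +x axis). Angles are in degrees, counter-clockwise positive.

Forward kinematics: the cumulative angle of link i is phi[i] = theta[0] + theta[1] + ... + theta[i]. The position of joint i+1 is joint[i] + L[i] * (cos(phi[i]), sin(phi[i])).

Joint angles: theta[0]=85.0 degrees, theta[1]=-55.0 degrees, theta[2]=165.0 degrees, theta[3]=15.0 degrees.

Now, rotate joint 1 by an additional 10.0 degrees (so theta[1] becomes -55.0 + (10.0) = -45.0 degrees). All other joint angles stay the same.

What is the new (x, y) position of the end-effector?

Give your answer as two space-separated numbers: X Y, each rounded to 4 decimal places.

Answer: -1.4523 7.3846

Derivation:
joint[0] = (0.0000, 0.0000)  (base)
link 0: phi[0] = 85 = 85 deg
  cos(85 deg) = 0.0872, sin(85 deg) = 0.9962
  joint[1] = (0.0000, 0.0000) + 7.6 * (0.0872, 0.9962) = (0.0000 + 0.6624, 0.0000 + 7.5711) = (0.6624, 7.5711)
link 1: phi[1] = 85 + -45 = 40 deg
  cos(40 deg) = 0.7660, sin(40 deg) = 0.6428
  joint[2] = (0.6624, 7.5711) + 8.1 * (0.7660, 0.6428) = (0.6624 + 6.2050, 7.5711 + 5.2066) = (6.8673, 12.7777)
link 2: phi[2] = 85 + -45 + 165 = 205 deg
  cos(205 deg) = -0.9063, sin(205 deg) = -0.4226
  joint[3] = (6.8673, 12.7777) + 4.7 * (-0.9063, -0.4226) = (6.8673 + -4.2596, 12.7777 + -1.9863) = (2.6077, 10.7914)
link 3: phi[3] = 85 + -45 + 165 + 15 = 220 deg
  cos(220 deg) = -0.7660, sin(220 deg) = -0.6428
  joint[4] = (2.6077, 10.7914) + 5.3 * (-0.7660, -0.6428) = (2.6077 + -4.0600, 10.7914 + -3.4068) = (-1.4523, 7.3846)
End effector: (-1.4523, 7.3846)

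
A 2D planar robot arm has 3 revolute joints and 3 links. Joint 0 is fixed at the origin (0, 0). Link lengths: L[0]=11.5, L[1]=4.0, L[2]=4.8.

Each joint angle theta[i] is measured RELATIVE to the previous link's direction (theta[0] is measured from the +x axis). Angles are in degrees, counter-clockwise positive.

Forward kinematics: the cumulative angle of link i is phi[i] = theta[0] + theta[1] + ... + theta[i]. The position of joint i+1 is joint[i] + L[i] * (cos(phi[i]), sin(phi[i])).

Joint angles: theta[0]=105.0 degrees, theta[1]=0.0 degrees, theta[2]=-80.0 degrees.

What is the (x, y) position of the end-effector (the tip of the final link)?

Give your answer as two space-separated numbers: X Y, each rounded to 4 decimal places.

Answer: 0.3386 17.0004

Derivation:
joint[0] = (0.0000, 0.0000)  (base)
link 0: phi[0] = 105 = 105 deg
  cos(105 deg) = -0.2588, sin(105 deg) = 0.9659
  joint[1] = (0.0000, 0.0000) + 11.5 * (-0.2588, 0.9659) = (0.0000 + -2.9764, 0.0000 + 11.1081) = (-2.9764, 11.1081)
link 1: phi[1] = 105 + 0 = 105 deg
  cos(105 deg) = -0.2588, sin(105 deg) = 0.9659
  joint[2] = (-2.9764, 11.1081) + 4 * (-0.2588, 0.9659) = (-2.9764 + -1.0353, 11.1081 + 3.8637) = (-4.0117, 14.9719)
link 2: phi[2] = 105 + 0 + -80 = 25 deg
  cos(25 deg) = 0.9063, sin(25 deg) = 0.4226
  joint[3] = (-4.0117, 14.9719) + 4.8 * (0.9063, 0.4226) = (-4.0117 + 4.3503, 14.9719 + 2.0286) = (0.3386, 17.0004)
End effector: (0.3386, 17.0004)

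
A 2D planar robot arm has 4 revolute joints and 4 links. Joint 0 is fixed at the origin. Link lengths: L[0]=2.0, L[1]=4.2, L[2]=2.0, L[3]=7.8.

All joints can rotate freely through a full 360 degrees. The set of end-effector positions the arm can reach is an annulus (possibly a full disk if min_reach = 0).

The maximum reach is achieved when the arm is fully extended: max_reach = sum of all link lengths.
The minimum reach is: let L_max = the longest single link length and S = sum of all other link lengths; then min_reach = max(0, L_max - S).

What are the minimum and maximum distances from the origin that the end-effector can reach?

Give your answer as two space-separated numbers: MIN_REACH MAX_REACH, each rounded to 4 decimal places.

Link lengths: [2.0, 4.2, 2.0, 7.8]
max_reach = 2 + 4.2 + 2 + 7.8 = 16
L_max = max([2.0, 4.2, 2.0, 7.8]) = 7.8
S (sum of others) = 16 - 7.8 = 8.2
min_reach = max(0, 7.8 - 8.2) = max(0, -0.4) = 0

Answer: 0.0000 16.0000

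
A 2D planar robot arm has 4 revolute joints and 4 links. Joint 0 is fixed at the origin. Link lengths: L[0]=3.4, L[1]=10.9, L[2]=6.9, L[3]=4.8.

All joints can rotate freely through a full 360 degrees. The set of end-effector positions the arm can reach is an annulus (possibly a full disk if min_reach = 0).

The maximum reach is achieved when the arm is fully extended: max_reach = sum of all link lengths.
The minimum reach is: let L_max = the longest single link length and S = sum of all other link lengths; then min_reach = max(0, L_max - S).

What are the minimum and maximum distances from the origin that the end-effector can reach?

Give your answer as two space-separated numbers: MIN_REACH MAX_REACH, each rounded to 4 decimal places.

Answer: 0.0000 26.0000

Derivation:
Link lengths: [3.4, 10.9, 6.9, 4.8]
max_reach = 3.4 + 10.9 + 6.9 + 4.8 = 26
L_max = max([3.4, 10.9, 6.9, 4.8]) = 10.9
S (sum of others) = 26 - 10.9 = 15.1
min_reach = max(0, 10.9 - 15.1) = max(0, -4.2) = 0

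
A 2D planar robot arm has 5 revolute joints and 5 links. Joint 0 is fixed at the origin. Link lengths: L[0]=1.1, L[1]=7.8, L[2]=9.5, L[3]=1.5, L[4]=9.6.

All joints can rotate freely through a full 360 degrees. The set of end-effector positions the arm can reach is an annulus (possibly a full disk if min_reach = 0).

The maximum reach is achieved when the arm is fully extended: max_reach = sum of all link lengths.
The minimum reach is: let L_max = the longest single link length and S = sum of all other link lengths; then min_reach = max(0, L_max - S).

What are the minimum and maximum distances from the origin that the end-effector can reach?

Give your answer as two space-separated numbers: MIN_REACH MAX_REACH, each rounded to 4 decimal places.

Link lengths: [1.1, 7.8, 9.5, 1.5, 9.6]
max_reach = 1.1 + 7.8 + 9.5 + 1.5 + 9.6 = 29.5
L_max = max([1.1, 7.8, 9.5, 1.5, 9.6]) = 9.6
S (sum of others) = 29.5 - 9.6 = 19.9
min_reach = max(0, 9.6 - 19.9) = max(0, -10.3) = 0

Answer: 0.0000 29.5000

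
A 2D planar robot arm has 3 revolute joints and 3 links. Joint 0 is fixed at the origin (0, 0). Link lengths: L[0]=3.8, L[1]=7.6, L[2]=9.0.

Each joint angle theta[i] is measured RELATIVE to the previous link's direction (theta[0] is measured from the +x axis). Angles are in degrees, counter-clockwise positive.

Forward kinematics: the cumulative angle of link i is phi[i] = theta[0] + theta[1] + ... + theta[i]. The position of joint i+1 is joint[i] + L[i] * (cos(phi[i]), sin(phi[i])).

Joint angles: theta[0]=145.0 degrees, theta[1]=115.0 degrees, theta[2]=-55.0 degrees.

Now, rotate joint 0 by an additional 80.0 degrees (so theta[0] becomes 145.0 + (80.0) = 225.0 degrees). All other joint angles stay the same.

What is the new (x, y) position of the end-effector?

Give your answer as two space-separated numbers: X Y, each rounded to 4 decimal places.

Answer: 6.7840 -13.9797

Derivation:
joint[0] = (0.0000, 0.0000)  (base)
link 0: phi[0] = 225 = 225 deg
  cos(225 deg) = -0.7071, sin(225 deg) = -0.7071
  joint[1] = (0.0000, 0.0000) + 3.8 * (-0.7071, -0.7071) = (0.0000 + -2.6870, 0.0000 + -2.6870) = (-2.6870, -2.6870)
link 1: phi[1] = 225 + 115 = 340 deg
  cos(340 deg) = 0.9397, sin(340 deg) = -0.3420
  joint[2] = (-2.6870, -2.6870) + 7.6 * (0.9397, -0.3420) = (-2.6870 + 7.1417, -2.6870 + -2.5994) = (4.4547, -5.2864)
link 2: phi[2] = 225 + 115 + -55 = 285 deg
  cos(285 deg) = 0.2588, sin(285 deg) = -0.9659
  joint[3] = (4.4547, -5.2864) + 9 * (0.2588, -0.9659) = (4.4547 + 2.3294, -5.2864 + -8.6933) = (6.7840, -13.9797)
End effector: (6.7840, -13.9797)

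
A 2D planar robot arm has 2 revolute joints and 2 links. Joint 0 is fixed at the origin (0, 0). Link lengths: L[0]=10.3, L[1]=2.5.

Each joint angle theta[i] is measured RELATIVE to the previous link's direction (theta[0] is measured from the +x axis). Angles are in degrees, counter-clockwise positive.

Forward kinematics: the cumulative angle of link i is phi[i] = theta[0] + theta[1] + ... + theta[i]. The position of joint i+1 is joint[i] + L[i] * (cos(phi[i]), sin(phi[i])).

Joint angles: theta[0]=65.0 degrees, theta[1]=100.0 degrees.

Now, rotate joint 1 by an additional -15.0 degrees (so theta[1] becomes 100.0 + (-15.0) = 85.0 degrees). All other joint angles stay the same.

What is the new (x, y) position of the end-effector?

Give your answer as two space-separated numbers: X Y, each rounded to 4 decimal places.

Answer: 2.1879 10.5850

Derivation:
joint[0] = (0.0000, 0.0000)  (base)
link 0: phi[0] = 65 = 65 deg
  cos(65 deg) = 0.4226, sin(65 deg) = 0.9063
  joint[1] = (0.0000, 0.0000) + 10.3 * (0.4226, 0.9063) = (0.0000 + 4.3530, 0.0000 + 9.3350) = (4.3530, 9.3350)
link 1: phi[1] = 65 + 85 = 150 deg
  cos(150 deg) = -0.8660, sin(150 deg) = 0.5000
  joint[2] = (4.3530, 9.3350) + 2.5 * (-0.8660, 0.5000) = (4.3530 + -2.1651, 9.3350 + 1.2500) = (2.1879, 10.5850)
End effector: (2.1879, 10.5850)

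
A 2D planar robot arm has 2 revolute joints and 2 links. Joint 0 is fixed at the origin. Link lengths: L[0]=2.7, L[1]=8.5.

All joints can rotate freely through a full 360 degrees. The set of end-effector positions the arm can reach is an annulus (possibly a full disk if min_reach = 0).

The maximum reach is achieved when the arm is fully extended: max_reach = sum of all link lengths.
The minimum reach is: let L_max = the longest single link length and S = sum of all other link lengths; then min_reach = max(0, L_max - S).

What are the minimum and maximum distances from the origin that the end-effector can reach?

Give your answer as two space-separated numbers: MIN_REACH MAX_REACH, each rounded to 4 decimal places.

Link lengths: [2.7, 8.5]
max_reach = 2.7 + 8.5 = 11.2
L_max = max([2.7, 8.5]) = 8.5
S (sum of others) = 11.2 - 8.5 = 2.7
min_reach = max(0, 8.5 - 2.7) = max(0, 5.8) = 5.8

Answer: 5.8000 11.2000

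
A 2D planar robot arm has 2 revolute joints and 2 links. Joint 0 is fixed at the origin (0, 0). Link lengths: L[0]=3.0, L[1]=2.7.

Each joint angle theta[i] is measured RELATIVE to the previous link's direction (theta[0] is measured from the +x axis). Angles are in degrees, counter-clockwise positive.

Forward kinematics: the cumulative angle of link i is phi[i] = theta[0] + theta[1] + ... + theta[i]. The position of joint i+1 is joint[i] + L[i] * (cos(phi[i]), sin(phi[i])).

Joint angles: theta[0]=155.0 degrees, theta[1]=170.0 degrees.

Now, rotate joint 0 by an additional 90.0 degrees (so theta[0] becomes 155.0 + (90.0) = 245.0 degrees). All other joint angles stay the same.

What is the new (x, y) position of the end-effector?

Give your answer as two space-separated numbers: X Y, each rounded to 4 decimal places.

Answer: 0.2808 -0.5072

Derivation:
joint[0] = (0.0000, 0.0000)  (base)
link 0: phi[0] = 245 = 245 deg
  cos(245 deg) = -0.4226, sin(245 deg) = -0.9063
  joint[1] = (0.0000, 0.0000) + 3 * (-0.4226, -0.9063) = (0.0000 + -1.2679, 0.0000 + -2.7189) = (-1.2679, -2.7189)
link 1: phi[1] = 245 + 170 = 415 deg
  cos(415 deg) = 0.5736, sin(415 deg) = 0.8192
  joint[2] = (-1.2679, -2.7189) + 2.7 * (0.5736, 0.8192) = (-1.2679 + 1.5487, -2.7189 + 2.2117) = (0.2808, -0.5072)
End effector: (0.2808, -0.5072)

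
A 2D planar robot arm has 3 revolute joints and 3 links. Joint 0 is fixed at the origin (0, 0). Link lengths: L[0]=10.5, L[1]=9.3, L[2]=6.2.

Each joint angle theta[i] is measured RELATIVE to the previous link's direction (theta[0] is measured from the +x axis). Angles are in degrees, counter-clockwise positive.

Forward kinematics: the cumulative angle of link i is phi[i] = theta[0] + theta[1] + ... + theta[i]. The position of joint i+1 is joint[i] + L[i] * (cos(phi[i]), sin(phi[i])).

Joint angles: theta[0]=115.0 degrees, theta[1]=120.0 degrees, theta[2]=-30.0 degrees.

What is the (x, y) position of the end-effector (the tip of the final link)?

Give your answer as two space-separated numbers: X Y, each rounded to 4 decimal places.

joint[0] = (0.0000, 0.0000)  (base)
link 0: phi[0] = 115 = 115 deg
  cos(115 deg) = -0.4226, sin(115 deg) = 0.9063
  joint[1] = (0.0000, 0.0000) + 10.5 * (-0.4226, 0.9063) = (0.0000 + -4.4375, 0.0000 + 9.5162) = (-4.4375, 9.5162)
link 1: phi[1] = 115 + 120 = 235 deg
  cos(235 deg) = -0.5736, sin(235 deg) = -0.8192
  joint[2] = (-4.4375, 9.5162) + 9.3 * (-0.5736, -0.8192) = (-4.4375 + -5.3343, 9.5162 + -7.6181) = (-9.7718, 1.8981)
link 2: phi[2] = 115 + 120 + -30 = 205 deg
  cos(205 deg) = -0.9063, sin(205 deg) = -0.4226
  joint[3] = (-9.7718, 1.8981) + 6.2 * (-0.9063, -0.4226) = (-9.7718 + -5.6191, 1.8981 + -2.6202) = (-15.3909, -0.7221)
End effector: (-15.3909, -0.7221)

Answer: -15.3909 -0.7221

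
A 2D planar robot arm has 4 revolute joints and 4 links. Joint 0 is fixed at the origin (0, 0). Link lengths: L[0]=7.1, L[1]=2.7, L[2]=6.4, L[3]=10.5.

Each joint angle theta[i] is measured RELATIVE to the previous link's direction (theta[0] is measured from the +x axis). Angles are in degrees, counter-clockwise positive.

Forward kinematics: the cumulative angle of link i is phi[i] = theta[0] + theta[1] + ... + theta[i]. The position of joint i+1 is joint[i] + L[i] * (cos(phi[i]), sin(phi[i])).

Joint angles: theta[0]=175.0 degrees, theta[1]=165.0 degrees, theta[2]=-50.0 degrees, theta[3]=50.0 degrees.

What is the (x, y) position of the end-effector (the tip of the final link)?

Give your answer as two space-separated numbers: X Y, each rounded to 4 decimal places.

joint[0] = (0.0000, 0.0000)  (base)
link 0: phi[0] = 175 = 175 deg
  cos(175 deg) = -0.9962, sin(175 deg) = 0.0872
  joint[1] = (0.0000, 0.0000) + 7.1 * (-0.9962, 0.0872) = (0.0000 + -7.0730, 0.0000 + 0.6188) = (-7.0730, 0.6188)
link 1: phi[1] = 175 + 165 = 340 deg
  cos(340 deg) = 0.9397, sin(340 deg) = -0.3420
  joint[2] = (-7.0730, 0.6188) + 2.7 * (0.9397, -0.3420) = (-7.0730 + 2.5372, 0.6188 + -0.9235) = (-4.5358, -0.3046)
link 2: phi[2] = 175 + 165 + -50 = 290 deg
  cos(290 deg) = 0.3420, sin(290 deg) = -0.9397
  joint[3] = (-4.5358, -0.3046) + 6.4 * (0.3420, -0.9397) = (-4.5358 + 2.1889, -0.3046 + -6.0140) = (-2.3469, -6.3187)
link 3: phi[3] = 175 + 165 + -50 + 50 = 340 deg
  cos(340 deg) = 0.9397, sin(340 deg) = -0.3420
  joint[4] = (-2.3469, -6.3187) + 10.5 * (0.9397, -0.3420) = (-2.3469 + 9.8668, -6.3187 + -3.5912) = (7.5199, -9.9099)
End effector: (7.5199, -9.9099)

Answer: 7.5199 -9.9099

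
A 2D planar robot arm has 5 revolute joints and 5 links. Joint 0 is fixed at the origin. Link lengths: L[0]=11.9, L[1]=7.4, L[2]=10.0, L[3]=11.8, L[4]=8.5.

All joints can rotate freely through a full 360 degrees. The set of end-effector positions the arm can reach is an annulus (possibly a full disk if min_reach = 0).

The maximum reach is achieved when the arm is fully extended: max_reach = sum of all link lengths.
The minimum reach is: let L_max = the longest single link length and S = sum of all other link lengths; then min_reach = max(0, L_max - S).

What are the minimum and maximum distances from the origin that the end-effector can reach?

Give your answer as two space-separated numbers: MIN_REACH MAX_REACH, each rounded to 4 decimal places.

Answer: 0.0000 49.6000

Derivation:
Link lengths: [11.9, 7.4, 10.0, 11.8, 8.5]
max_reach = 11.9 + 7.4 + 10 + 11.8 + 8.5 = 49.6
L_max = max([11.9, 7.4, 10.0, 11.8, 8.5]) = 11.9
S (sum of others) = 49.6 - 11.9 = 37.7
min_reach = max(0, 11.9 - 37.7) = max(0, -25.8) = 0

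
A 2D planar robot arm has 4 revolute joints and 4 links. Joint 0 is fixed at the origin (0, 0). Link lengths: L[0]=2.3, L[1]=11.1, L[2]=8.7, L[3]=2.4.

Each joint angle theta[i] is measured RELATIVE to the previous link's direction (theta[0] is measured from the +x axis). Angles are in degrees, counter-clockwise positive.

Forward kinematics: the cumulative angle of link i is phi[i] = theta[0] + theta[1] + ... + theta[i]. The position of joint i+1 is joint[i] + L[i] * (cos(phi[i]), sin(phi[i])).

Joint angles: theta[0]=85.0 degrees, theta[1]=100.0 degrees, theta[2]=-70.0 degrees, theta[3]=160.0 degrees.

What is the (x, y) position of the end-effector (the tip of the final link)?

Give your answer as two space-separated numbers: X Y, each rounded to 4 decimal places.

joint[0] = (0.0000, 0.0000)  (base)
link 0: phi[0] = 85 = 85 deg
  cos(85 deg) = 0.0872, sin(85 deg) = 0.9962
  joint[1] = (0.0000, 0.0000) + 2.3 * (0.0872, 0.9962) = (0.0000 + 0.2005, 0.0000 + 2.2912) = (0.2005, 2.2912)
link 1: phi[1] = 85 + 100 = 185 deg
  cos(185 deg) = -0.9962, sin(185 deg) = -0.0872
  joint[2] = (0.2005, 2.2912) + 11.1 * (-0.9962, -0.0872) = (0.2005 + -11.0578, 2.2912 + -0.9674) = (-10.8573, 1.3238)
link 2: phi[2] = 85 + 100 + -70 = 115 deg
  cos(115 deg) = -0.4226, sin(115 deg) = 0.9063
  joint[3] = (-10.8573, 1.3238) + 8.7 * (-0.4226, 0.9063) = (-10.8573 + -3.6768, 1.3238 + 7.8849) = (-14.5341, 9.2087)
link 3: phi[3] = 85 + 100 + -70 + 160 = 275 deg
  cos(275 deg) = 0.0872, sin(275 deg) = -0.9962
  joint[4] = (-14.5341, 9.2087) + 2.4 * (0.0872, -0.9962) = (-14.5341 + 0.2092, 9.2087 + -2.3909) = (-14.3249, 6.8178)
End effector: (-14.3249, 6.8178)

Answer: -14.3249 6.8178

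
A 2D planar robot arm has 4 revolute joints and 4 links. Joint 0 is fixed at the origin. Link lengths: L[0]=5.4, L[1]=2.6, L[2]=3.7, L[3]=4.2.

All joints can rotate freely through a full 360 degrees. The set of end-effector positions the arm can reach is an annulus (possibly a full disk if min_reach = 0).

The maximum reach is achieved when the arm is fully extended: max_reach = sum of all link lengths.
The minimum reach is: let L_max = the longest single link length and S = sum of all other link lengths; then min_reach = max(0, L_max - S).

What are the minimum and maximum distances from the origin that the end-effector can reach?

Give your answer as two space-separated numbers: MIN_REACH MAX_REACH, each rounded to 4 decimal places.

Answer: 0.0000 15.9000

Derivation:
Link lengths: [5.4, 2.6, 3.7, 4.2]
max_reach = 5.4 + 2.6 + 3.7 + 4.2 = 15.9
L_max = max([5.4, 2.6, 3.7, 4.2]) = 5.4
S (sum of others) = 15.9 - 5.4 = 10.5
min_reach = max(0, 5.4 - 10.5) = max(0, -5.1) = 0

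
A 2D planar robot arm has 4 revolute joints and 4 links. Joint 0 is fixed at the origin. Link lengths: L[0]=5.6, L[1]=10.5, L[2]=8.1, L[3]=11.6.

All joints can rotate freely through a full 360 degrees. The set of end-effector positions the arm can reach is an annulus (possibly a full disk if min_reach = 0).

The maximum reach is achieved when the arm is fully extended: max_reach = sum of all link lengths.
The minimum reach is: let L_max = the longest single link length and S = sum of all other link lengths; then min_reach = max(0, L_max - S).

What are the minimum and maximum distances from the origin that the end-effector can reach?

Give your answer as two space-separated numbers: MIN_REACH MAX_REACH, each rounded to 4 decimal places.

Link lengths: [5.6, 10.5, 8.1, 11.6]
max_reach = 5.6 + 10.5 + 8.1 + 11.6 = 35.8
L_max = max([5.6, 10.5, 8.1, 11.6]) = 11.6
S (sum of others) = 35.8 - 11.6 = 24.2
min_reach = max(0, 11.6 - 24.2) = max(0, -12.6) = 0

Answer: 0.0000 35.8000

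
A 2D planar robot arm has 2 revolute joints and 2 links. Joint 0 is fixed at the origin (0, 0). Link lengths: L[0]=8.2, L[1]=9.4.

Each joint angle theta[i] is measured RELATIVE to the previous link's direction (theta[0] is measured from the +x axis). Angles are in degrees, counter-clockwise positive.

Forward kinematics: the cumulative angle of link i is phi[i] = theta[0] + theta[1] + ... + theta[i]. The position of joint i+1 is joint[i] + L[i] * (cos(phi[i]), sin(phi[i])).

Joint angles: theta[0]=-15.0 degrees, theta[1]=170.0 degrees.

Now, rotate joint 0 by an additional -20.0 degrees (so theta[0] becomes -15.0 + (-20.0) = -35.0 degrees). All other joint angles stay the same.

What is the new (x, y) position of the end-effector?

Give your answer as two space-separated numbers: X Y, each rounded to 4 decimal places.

Answer: 0.0702 1.9435

Derivation:
joint[0] = (0.0000, 0.0000)  (base)
link 0: phi[0] = -35 = -35 deg
  cos(-35 deg) = 0.8192, sin(-35 deg) = -0.5736
  joint[1] = (0.0000, 0.0000) + 8.2 * (0.8192, -0.5736) = (0.0000 + 6.7170, 0.0000 + -4.7033) = (6.7170, -4.7033)
link 1: phi[1] = -35 + 170 = 135 deg
  cos(135 deg) = -0.7071, sin(135 deg) = 0.7071
  joint[2] = (6.7170, -4.7033) + 9.4 * (-0.7071, 0.7071) = (6.7170 + -6.6468, -4.7033 + 6.6468) = (0.0702, 1.9435)
End effector: (0.0702, 1.9435)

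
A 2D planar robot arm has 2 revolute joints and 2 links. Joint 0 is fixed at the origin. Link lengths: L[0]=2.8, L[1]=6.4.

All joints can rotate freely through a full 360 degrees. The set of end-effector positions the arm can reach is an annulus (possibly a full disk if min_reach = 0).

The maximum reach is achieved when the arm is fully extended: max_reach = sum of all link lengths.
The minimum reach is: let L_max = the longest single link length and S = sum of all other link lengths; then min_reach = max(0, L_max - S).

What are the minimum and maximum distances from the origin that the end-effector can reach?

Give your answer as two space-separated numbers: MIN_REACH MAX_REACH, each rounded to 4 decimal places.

Answer: 3.6000 9.2000

Derivation:
Link lengths: [2.8, 6.4]
max_reach = 2.8 + 6.4 = 9.2
L_max = max([2.8, 6.4]) = 6.4
S (sum of others) = 9.2 - 6.4 = 2.8
min_reach = max(0, 6.4 - 2.8) = max(0, 3.6) = 3.6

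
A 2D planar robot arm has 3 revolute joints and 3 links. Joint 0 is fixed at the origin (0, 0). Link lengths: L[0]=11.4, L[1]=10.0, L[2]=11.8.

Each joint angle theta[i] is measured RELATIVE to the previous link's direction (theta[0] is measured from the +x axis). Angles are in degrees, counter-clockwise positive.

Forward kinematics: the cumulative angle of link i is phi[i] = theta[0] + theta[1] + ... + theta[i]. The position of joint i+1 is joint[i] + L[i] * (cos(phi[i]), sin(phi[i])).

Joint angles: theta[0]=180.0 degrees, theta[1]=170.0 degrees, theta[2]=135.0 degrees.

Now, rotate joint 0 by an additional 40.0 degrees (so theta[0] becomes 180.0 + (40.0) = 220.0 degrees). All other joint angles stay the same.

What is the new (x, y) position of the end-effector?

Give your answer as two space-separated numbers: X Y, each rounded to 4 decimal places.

joint[0] = (0.0000, 0.0000)  (base)
link 0: phi[0] = 220 = 220 deg
  cos(220 deg) = -0.7660, sin(220 deg) = -0.6428
  joint[1] = (0.0000, 0.0000) + 11.4 * (-0.7660, -0.6428) = (0.0000 + -8.7329, 0.0000 + -7.3278) = (-8.7329, -7.3278)
link 1: phi[1] = 220 + 170 = 390 deg
  cos(390 deg) = 0.8660, sin(390 deg) = 0.5000
  joint[2] = (-8.7329, -7.3278) + 10 * (0.8660, 0.5000) = (-8.7329 + 8.6603, -7.3278 + 5.0000) = (-0.0727, -2.3278)
link 2: phi[2] = 220 + 170 + 135 = 525 deg
  cos(525 deg) = -0.9659, sin(525 deg) = 0.2588
  joint[3] = (-0.0727, -2.3278) + 11.8 * (-0.9659, 0.2588) = (-0.0727 + -11.3979, -2.3278 + 3.0541) = (-11.4706, 0.7263)
End effector: (-11.4706, 0.7263)

Answer: -11.4706 0.7263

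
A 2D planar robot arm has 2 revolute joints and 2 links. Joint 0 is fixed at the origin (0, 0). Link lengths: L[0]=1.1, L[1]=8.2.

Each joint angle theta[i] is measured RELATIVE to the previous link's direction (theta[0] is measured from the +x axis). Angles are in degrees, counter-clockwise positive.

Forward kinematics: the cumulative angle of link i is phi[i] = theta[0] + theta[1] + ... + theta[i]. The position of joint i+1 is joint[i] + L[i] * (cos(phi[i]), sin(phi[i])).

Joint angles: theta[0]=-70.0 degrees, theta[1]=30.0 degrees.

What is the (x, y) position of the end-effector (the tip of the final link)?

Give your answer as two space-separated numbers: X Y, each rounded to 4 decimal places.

joint[0] = (0.0000, 0.0000)  (base)
link 0: phi[0] = -70 = -70 deg
  cos(-70 deg) = 0.3420, sin(-70 deg) = -0.9397
  joint[1] = (0.0000, 0.0000) + 1.1 * (0.3420, -0.9397) = (0.0000 + 0.3762, 0.0000 + -1.0337) = (0.3762, -1.0337)
link 1: phi[1] = -70 + 30 = -40 deg
  cos(-40 deg) = 0.7660, sin(-40 deg) = -0.6428
  joint[2] = (0.3762, -1.0337) + 8.2 * (0.7660, -0.6428) = (0.3762 + 6.2816, -1.0337 + -5.2709) = (6.6578, -6.3045)
End effector: (6.6578, -6.3045)

Answer: 6.6578 -6.3045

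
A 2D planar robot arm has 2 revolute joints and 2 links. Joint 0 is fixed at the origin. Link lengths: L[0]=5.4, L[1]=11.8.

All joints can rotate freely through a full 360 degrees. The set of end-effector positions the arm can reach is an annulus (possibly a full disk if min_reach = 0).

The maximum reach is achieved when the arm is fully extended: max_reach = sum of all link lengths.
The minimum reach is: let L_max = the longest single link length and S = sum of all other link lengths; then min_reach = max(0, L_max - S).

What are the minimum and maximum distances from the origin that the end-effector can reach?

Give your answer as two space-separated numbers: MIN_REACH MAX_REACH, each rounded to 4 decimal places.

Link lengths: [5.4, 11.8]
max_reach = 5.4 + 11.8 = 17.2
L_max = max([5.4, 11.8]) = 11.8
S (sum of others) = 17.2 - 11.8 = 5.4
min_reach = max(0, 11.8 - 5.4) = max(0, 6.4) = 6.4

Answer: 6.4000 17.2000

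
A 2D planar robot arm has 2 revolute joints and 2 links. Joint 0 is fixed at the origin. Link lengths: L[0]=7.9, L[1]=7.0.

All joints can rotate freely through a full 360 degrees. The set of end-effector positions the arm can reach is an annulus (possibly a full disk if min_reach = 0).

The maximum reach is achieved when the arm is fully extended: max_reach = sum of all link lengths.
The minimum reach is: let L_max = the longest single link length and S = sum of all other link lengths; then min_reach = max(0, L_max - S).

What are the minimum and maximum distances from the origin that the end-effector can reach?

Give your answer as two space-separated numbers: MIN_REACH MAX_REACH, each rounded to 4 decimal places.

Link lengths: [7.9, 7.0]
max_reach = 7.9 + 7 = 14.9
L_max = max([7.9, 7.0]) = 7.9
S (sum of others) = 14.9 - 7.9 = 7
min_reach = max(0, 7.9 - 7) = max(0, 0.9) = 0.9

Answer: 0.9000 14.9000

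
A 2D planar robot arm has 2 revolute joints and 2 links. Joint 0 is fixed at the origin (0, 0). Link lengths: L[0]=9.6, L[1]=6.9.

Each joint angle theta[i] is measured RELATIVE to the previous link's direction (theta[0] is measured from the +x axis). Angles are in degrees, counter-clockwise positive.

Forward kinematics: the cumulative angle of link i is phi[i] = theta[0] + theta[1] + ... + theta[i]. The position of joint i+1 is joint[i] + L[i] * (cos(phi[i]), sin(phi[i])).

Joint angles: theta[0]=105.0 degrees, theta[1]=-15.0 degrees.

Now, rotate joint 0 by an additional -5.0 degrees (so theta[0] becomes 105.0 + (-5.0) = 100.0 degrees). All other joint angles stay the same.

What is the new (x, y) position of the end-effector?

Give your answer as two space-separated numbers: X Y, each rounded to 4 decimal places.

Answer: -1.0656 16.3279

Derivation:
joint[0] = (0.0000, 0.0000)  (base)
link 0: phi[0] = 100 = 100 deg
  cos(100 deg) = -0.1736, sin(100 deg) = 0.9848
  joint[1] = (0.0000, 0.0000) + 9.6 * (-0.1736, 0.9848) = (0.0000 + -1.6670, 0.0000 + 9.4542) = (-1.6670, 9.4542)
link 1: phi[1] = 100 + -15 = 85 deg
  cos(85 deg) = 0.0872, sin(85 deg) = 0.9962
  joint[2] = (-1.6670, 9.4542) + 6.9 * (0.0872, 0.9962) = (-1.6670 + 0.6014, 9.4542 + 6.8737) = (-1.0656, 16.3279)
End effector: (-1.0656, 16.3279)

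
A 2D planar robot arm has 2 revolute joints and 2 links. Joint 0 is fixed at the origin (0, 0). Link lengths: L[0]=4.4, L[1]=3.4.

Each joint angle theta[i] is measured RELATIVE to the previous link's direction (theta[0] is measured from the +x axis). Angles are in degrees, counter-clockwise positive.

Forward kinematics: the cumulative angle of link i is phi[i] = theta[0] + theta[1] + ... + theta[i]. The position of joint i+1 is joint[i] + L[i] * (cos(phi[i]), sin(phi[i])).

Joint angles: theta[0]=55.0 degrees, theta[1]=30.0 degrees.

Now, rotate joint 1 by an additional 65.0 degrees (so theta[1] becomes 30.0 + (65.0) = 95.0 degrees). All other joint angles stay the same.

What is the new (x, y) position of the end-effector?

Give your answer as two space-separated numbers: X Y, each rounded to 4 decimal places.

joint[0] = (0.0000, 0.0000)  (base)
link 0: phi[0] = 55 = 55 deg
  cos(55 deg) = 0.5736, sin(55 deg) = 0.8192
  joint[1] = (0.0000, 0.0000) + 4.4 * (0.5736, 0.8192) = (0.0000 + 2.5237, 0.0000 + 3.6043) = (2.5237, 3.6043)
link 1: phi[1] = 55 + 95 = 150 deg
  cos(150 deg) = -0.8660, sin(150 deg) = 0.5000
  joint[2] = (2.5237, 3.6043) + 3.4 * (-0.8660, 0.5000) = (2.5237 + -2.9445, 3.6043 + 1.7000) = (-0.4208, 5.3043)
End effector: (-0.4208, 5.3043)

Answer: -0.4208 5.3043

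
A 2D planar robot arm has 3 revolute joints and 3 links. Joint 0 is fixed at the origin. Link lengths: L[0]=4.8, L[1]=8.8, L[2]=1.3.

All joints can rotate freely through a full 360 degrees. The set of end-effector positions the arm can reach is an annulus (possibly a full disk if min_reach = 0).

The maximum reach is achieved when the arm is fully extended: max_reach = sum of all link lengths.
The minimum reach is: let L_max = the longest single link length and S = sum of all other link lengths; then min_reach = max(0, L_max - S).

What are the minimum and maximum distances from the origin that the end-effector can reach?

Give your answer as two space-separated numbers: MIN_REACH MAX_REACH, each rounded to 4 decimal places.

Link lengths: [4.8, 8.8, 1.3]
max_reach = 4.8 + 8.8 + 1.3 = 14.9
L_max = max([4.8, 8.8, 1.3]) = 8.8
S (sum of others) = 14.9 - 8.8 = 6.1
min_reach = max(0, 8.8 - 6.1) = max(0, 2.7) = 2.7

Answer: 2.7000 14.9000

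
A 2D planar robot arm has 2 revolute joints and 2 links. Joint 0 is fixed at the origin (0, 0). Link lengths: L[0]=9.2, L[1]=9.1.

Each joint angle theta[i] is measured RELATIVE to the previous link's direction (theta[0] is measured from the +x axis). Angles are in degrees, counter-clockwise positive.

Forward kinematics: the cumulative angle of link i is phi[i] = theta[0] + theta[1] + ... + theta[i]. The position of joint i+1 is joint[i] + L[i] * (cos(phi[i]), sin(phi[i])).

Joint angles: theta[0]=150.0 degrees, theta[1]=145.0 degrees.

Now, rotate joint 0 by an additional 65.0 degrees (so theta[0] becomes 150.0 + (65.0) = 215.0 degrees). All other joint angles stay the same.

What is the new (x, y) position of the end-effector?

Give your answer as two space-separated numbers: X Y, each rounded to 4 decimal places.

joint[0] = (0.0000, 0.0000)  (base)
link 0: phi[0] = 215 = 215 deg
  cos(215 deg) = -0.8192, sin(215 deg) = -0.5736
  joint[1] = (0.0000, 0.0000) + 9.2 * (-0.8192, -0.5736) = (0.0000 + -7.5362, 0.0000 + -5.2769) = (-7.5362, -5.2769)
link 1: phi[1] = 215 + 145 = 360 deg
  cos(360 deg) = 1.0000, sin(360 deg) = -0.0000
  joint[2] = (-7.5362, -5.2769) + 9.1 * (1.0000, -0.0000) = (-7.5362 + 9.1000, -5.2769 + -0.0000) = (1.5638, -5.2769)
End effector: (1.5638, -5.2769)

Answer: 1.5638 -5.2769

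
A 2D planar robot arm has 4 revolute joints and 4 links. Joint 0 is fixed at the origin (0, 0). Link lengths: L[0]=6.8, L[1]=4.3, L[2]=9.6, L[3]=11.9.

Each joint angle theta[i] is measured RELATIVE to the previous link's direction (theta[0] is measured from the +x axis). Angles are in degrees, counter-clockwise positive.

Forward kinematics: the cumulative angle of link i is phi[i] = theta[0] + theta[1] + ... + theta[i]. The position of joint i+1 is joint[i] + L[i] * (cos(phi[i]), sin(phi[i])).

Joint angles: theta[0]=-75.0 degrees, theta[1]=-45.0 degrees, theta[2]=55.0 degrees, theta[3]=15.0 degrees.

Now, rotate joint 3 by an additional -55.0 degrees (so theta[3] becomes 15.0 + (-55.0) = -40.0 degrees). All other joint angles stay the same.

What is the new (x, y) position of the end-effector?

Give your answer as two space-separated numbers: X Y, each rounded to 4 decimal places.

joint[0] = (0.0000, 0.0000)  (base)
link 0: phi[0] = -75 = -75 deg
  cos(-75 deg) = 0.2588, sin(-75 deg) = -0.9659
  joint[1] = (0.0000, 0.0000) + 6.8 * (0.2588, -0.9659) = (0.0000 + 1.7600, 0.0000 + -6.5683) = (1.7600, -6.5683)
link 1: phi[1] = -75 + -45 = -120 deg
  cos(-120 deg) = -0.5000, sin(-120 deg) = -0.8660
  joint[2] = (1.7600, -6.5683) + 4.3 * (-0.5000, -0.8660) = (1.7600 + -2.1500, -6.5683 + -3.7239) = (-0.3900, -10.2922)
link 2: phi[2] = -75 + -45 + 55 = -65 deg
  cos(-65 deg) = 0.4226, sin(-65 deg) = -0.9063
  joint[3] = (-0.3900, -10.2922) + 9.6 * (0.4226, -0.9063) = (-0.3900 + 4.0571, -10.2922 + -8.7006) = (3.6671, -18.9928)
link 3: phi[3] = -75 + -45 + 55 + -40 = -105 deg
  cos(-105 deg) = -0.2588, sin(-105 deg) = -0.9659
  joint[4] = (3.6671, -18.9928) + 11.9 * (-0.2588, -0.9659) = (3.6671 + -3.0799, -18.9928 + -11.4945) = (0.5872, -30.4873)
End effector: (0.5872, -30.4873)

Answer: 0.5872 -30.4873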